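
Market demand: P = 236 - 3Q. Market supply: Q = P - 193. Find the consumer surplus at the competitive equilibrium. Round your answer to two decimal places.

Rewriting supply in inverse form: P = 193 + Q.
Set 236 - 3Q = 193 + Q, which gives 43 = 4Q, so Q* = 10.75 and P* = 236 - 3(10.75) = 203.75.
CS is the area between the demand curve and P* from 0 to Q*: (1/2)(10.75)(32.25) = 173.3438.

173.34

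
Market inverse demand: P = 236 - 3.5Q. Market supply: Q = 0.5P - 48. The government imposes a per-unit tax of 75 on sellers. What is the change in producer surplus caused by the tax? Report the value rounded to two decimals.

Rewriting supply in inverse form: P = 96 + 2Q.
Without the tax, 236 - 3.5Q = 96 + 2Q so Q* = 25.4545 and P* = 146.9091.
With the tax, sellers need 75 more per unit: 236 - 3.5Q = 96 + 2Q + 75, so Q_t = 11.8182. Buyers pay P_b = 194.6364; sellers receive P_s = P_b - 75 = 119.6364.
PS falls from (1/2)(25.4545)(50.9091) = 647.9339 to (1/2)(11.8182)(23.6364) = 139.6694, a change of -508.2645.

-508.26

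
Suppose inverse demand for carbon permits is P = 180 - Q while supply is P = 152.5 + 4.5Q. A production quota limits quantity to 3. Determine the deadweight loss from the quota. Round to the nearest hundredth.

11.00

Unrestricted equilibrium: Q* = (180 - 152.5)/(1 + 4.5) = 5.
At Q = 3 the demand price is 180 - (3) = 177 and the supply price is 152.5 + 4.5(3) = 166.
Deadweight loss is the triangle between the curves from 3 to 5: (1/2)(177 - 166)(5 - 3) = 11.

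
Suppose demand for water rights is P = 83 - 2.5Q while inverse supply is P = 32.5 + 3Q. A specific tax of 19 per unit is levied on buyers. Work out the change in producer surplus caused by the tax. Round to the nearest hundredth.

-77.26

Without the tax, 83 - 2.5Q = 32.5 + 3Q so Q* = 9.1818 and P* = 60.0455.
With the tax, buyers' net willingness to pay falls by 19: (83 - 19) - 2.5Q = 32.5 + 3Q, so Q_t = 5.7273. Buyers pay P_b = 68.6818; sellers receive P_s = P_b - 19 = 49.6818.
Producers lose the trapezoid between P_s and P* out to Q_t plus the triangle from Q_t to Q*: change in PS = 49.2025 - 126.4587 = -77.2562.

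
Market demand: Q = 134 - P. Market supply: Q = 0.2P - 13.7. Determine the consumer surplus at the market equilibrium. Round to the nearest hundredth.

Rewriting demand in inverse form: P = 134 - Q.
Rewriting supply in inverse form: P = 68.5 + 5Q.
Set 134 - Q = 68.5 + 5Q, which gives 65.5 = 6Q, so Q* = 10.9167 and P* = 134 - (10.9167) = 123.0833.
Consumer surplus is the triangle under demand above P*: (1/2)(10.9167)(134 - 123.0833) = (1/2)(10.9167)(10.9167) = 59.5868.

59.59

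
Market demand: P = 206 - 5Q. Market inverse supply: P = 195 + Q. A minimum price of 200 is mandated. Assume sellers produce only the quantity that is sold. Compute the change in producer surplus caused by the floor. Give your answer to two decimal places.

3.60

Free-market equilibrium: 206 - 5Q = 195 + Q gives Q* = 1.8333, P* = 196.8333.
At P = 200, buyers demand (206 - 200)/5 = 1.2 while sellers would supply more, so the quantity traded is 1.2 at price 200.
PS goes from (1/2)(1.8333)(1.8333) = 1.6806 to 5.28 (computed as (200 - 195)(1.2) - (1/2)(1)(1.2)^2), a change of 3.5994.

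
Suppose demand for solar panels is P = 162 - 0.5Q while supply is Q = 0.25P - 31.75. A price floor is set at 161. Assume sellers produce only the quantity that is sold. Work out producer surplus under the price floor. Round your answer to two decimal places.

Rewriting supply in inverse form: P = 127 + 4Q.
Without the control, 162 - 0.5Q = 127 + 4Q so Q* = 7.7778 and P* = 158.1111.
At the floor price 161, quantity demanded is (162 - 161)/0.5 = 2; demand is the short side, so Q = 2 trades at P = 161.
The supply price at Q = 2 is 135. PS is the trapezoid between 161 and supply over [0, 2]: (1/2)[(161 - 127) + (161 - 135)](2) = 60.

60.00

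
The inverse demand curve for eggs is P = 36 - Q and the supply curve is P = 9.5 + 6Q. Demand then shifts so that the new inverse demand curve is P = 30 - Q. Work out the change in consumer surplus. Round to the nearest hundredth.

-2.88

Initial equilibrium: Q_0 = 3.7857, P_0 = 32.2143; CS_0 = (1/2)(3.7857)(3.7857) = 7.1658, PS_0 = (1/2)(3.7857)(22.7143) = 42.9949.
New equilibrium: 30 - Q = 9.5 + 6Q gives Q_1 = 2.9286, P_1 = 27.0714; CS_1 = 4.2883, PS_1 = 25.7296.
Change in consumer surplus = 4.2883 - 7.1658 = -2.8776.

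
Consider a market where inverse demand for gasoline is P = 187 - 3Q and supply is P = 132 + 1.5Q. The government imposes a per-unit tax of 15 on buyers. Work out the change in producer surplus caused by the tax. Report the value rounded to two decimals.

Without the tax, 187 - 3Q = 132 + 1.5Q so Q* = 12.2222 and P* = 150.3333.
With the tax, buyers' net willingness to pay falls by 15: (187 - 15) - 3Q = 132 + 1.5Q, so Q_t = 8.8889. Buyers pay P_b = 160.3333; sellers receive P_s = P_b - 15 = 145.3333.
PS falls from (1/2)(12.2222)(18.3333) = 112.037 to (1/2)(8.8889)(13.3333) = 59.2593, a change of -52.7778.

-52.78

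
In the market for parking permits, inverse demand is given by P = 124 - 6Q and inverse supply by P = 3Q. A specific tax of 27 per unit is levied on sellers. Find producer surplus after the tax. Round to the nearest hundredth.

174.24

Without the tax, 124 - 6Q = 3Q so Q* = 13.7778 and P* = 41.3333.
A tax on sellers shifts supply up by 27: 124 - 6Q = 3Q + 27, so Q_t = 10.7778. Buyers pay P_b = 59.3333; sellers receive P_s = P_b - 27 = 32.3333.
Producer surplus is the triangle above supply below P_s: (1/2)(10.7778)(32.3333 - 0) = 174.2407.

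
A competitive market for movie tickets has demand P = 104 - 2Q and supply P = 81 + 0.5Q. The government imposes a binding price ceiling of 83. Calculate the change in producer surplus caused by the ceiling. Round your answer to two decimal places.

-17.16

Without the control, 104 - 2Q = 81 + 0.5Q so Q* = 9.2 and P* = 85.6.
At P = 83, sellers supply (83 - 81)/0.5 = 4 while buyers want more, so the quantity traded is 4 at price 83.
PS goes from (1/2)(9.2)(4.6) = 21.16 to 4 (computed as (83 - 81)(4) - (1/2)(0.5)(4)^2), a change of -17.16.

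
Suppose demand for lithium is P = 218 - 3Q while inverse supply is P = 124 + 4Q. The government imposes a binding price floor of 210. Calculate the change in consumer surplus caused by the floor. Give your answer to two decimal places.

Free-market equilibrium: 218 - 3Q = 124 + 4Q gives Q* = 13.4286, P* = 177.7143.
At P = 210, buyers demand (218 - 210)/3 = 2.6667 while sellers would supply more, so the quantity traded is 2.6667 at price 210.
CS goes from (1/2)(13.4286)(40.2857) = 270.4898 to 10.6667 (computed as (218 - 210)(2.6667) - (1/2)(3)(2.6667)^2), a change of -259.8231.

-259.82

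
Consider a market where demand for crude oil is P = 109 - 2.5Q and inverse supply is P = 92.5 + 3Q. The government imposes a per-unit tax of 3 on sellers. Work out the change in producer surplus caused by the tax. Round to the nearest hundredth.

-4.46

Pre-tax equilibrium: 109 - 2.5Q = 92.5 + 3Q gives Q* = 3, P* = 101.5.
A tax on sellers shifts supply up by 3: 109 - 2.5Q = 92.5 + 3Q + 3, so Q_t = 2.4545. Buyers pay P_b = 102.8636; sellers receive P_s = P_b - 3 = 99.8636.
PS falls from (1/2)(3)(9) = 13.5 to (1/2)(2.4545)(7.3636) = 9.0372, a change of -4.4628.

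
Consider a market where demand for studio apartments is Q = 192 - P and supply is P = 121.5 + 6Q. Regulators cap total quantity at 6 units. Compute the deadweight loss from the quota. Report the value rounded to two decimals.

Rewriting demand in inverse form: P = 192 - Q.
Without the quota, 192 - Q = 121.5 + 6Q gives Q* = 10.0714.
At Q = 6 the demand price is 192 - (6) = 186 and the supply price is 121.5 + 6(6) = 157.5.
Deadweight loss is the triangle between the curves from 6 to 10.0714: (1/2)(186 - 157.5)(10.0714 - 6) = 58.0179.

58.02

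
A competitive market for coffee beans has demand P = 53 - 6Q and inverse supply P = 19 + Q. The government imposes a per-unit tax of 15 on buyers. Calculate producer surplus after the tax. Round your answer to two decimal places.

Pre-tax equilibrium: 53 - 6Q = 19 + Q gives Q* = 4.8571, P* = 23.8571.
With the tax, buyers' net willingness to pay falls by 15: (53 - 15) - 6Q = 19 + Q, so Q_t = 2.7143. Buyers pay P_b = 36.7143; sellers receive P_s = P_b - 15 = 21.7143.
Producer surplus is the triangle above supply below P_s: (1/2)(2.7143)(21.7143 - 19) = 3.6837.

3.68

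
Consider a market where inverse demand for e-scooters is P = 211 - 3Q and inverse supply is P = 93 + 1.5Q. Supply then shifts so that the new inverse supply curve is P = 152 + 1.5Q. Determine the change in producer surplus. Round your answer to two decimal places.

Initial equilibrium: Q_0 = 26.2222, P_0 = 132.3333; CS_0 = (1/2)(26.2222)(78.6667) = 1031.4074, PS_0 = (1/2)(26.2222)(39.3333) = 515.7037.
New equilibrium: 211 - 3Q = 152 + 1.5Q gives Q_1 = 13.1111, P_1 = 171.6667; CS_1 = 257.8519, PS_1 = 128.9259.
Change in producer surplus = 128.9259 - 515.7037 = -386.7778.

-386.78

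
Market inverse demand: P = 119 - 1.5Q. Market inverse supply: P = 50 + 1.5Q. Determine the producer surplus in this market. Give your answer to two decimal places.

Set 119 - 1.5Q = 50 + 1.5Q, which gives 69 = 3Q, so Q* = 23 and P* = 119 - 1.5(23) = 84.5.
PS is the area between P* and the supply curve from 0 to Q*: (1/2)(23)(34.5) = 396.75.

396.75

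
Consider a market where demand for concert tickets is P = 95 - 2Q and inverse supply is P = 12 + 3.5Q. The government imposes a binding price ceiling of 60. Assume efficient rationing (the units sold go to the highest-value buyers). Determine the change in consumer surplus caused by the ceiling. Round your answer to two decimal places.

Free-market equilibrium: 95 - 2Q = 12 + 3.5Q gives Q* = 15.0909, P* = 64.8182.
At the ceiling price 60, quantity supplied is (60 - 12)/3.5 = 13.7143; supply is the short side, so Q = 13.7143 trades at P = 60.
CS goes from (1/2)(15.0909)(30.1818) = 227.7355 to 291.9184 (computed as (95 - 60)(13.7143) - (1/2)(2)(13.7143)^2), a change of 64.1828.

64.18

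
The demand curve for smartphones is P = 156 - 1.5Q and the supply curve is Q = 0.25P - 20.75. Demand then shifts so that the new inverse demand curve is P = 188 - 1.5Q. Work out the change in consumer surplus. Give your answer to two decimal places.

Rewriting supply in inverse form: P = 83 + 4Q.
Initial equilibrium: Q_0 = 13.2727, P_0 = 136.0909; CS_0 = (1/2)(13.2727)(19.9091) = 132.124, PS_0 = (1/2)(13.2727)(53.0909) = 352.3306.
New equilibrium: 188 - 1.5Q = 83 + 4Q gives Q_1 = 19.0909, P_1 = 159.3636; CS_1 = 273.3471, PS_1 = 728.9256.
Change in consumer surplus = 273.3471 - 132.124 = 141.2231.

141.22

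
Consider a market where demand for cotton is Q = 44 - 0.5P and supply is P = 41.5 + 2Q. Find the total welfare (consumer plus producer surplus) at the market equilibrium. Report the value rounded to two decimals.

270.28

Rewriting demand in inverse form: P = 88 - 2Q.
Set 88 - 2Q = 41.5 + 2Q, which gives 46.5 = 4Q, so Q* = 11.625 and P* = 88 - 2(11.625) = 64.75.
CS = (1/2)(11.625)(23.25) = 135.1406 and PS = (1/2)(11.625)(23.25) = 135.1406, so total surplus = 270.2812.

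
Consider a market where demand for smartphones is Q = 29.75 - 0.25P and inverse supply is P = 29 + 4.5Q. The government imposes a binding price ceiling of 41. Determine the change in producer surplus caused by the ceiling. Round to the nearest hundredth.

Rewriting demand in inverse form: P = 119 - 4Q.
Free-market equilibrium: 119 - 4Q = 29 + 4.5Q gives Q* = 10.5882, P* = 76.6471.
At the ceiling price 41, quantity supplied is (41 - 29)/4.5 = 2.6667; supply is the short side, so Q = 2.6667 trades at P = 41.
PS goes from (1/2)(10.5882)(47.6471) = 252.2491 to 16 (computed as (41 - 29)(2.6667) - (1/2)(4.5)(2.6667)^2), a change of -236.2491.

-236.25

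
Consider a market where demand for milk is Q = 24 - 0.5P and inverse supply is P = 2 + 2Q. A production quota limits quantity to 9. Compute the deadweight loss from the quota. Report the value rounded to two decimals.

12.50

Rewriting demand in inverse form: P = 48 - 2Q.
Unrestricted equilibrium: Q* = (48 - 2)/(2 + 2) = 11.5.
At Q = 9 the demand price is 48 - 2(9) = 30 and the supply price is 2 + 2(9) = 20.
DWL = (1/2)(gap between curves at 9) x (Q* - 9) = (1/2)(10)(2.5) = 12.5.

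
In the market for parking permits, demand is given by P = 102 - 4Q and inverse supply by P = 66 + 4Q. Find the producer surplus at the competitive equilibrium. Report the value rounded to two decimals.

40.50

Setting demand equal to supply, 36 = 8Q, so Q* = 4.5 and P* = 84.
The supply curve's price intercept is 66, so PS = (1/2)(Q*)(P* - 66) = (1/2)(4.5)(18) = 40.5.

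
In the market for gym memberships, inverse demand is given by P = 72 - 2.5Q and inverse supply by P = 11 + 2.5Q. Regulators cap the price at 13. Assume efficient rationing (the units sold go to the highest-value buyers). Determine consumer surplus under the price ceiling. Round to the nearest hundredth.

Free-market equilibrium: 72 - 2.5Q = 11 + 2.5Q gives Q* = 12.2, P* = 41.5.
At the ceiling price 13, quantity supplied is (13 - 11)/2.5 = 0.8; supply is the short side, so Q = 0.8 trades at P = 13.
The demand price at Q = 0.8 is 70. CS is the trapezoid between demand and 13 over [0, 0.8]: (1/2)[(72 - 13) + (70 - 13)](0.8) = 46.4.

46.40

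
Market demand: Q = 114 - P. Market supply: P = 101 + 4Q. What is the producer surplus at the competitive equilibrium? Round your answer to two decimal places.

13.52

Rewriting demand in inverse form: P = 114 - Q.
Set 114 - Q = 101 + 4Q, which gives 13 = 5Q, so Q* = 2.6 and P* = 114 - (2.6) = 111.4.
PS is the area between P* and the supply curve from 0 to Q*: (1/2)(2.6)(10.4) = 13.52.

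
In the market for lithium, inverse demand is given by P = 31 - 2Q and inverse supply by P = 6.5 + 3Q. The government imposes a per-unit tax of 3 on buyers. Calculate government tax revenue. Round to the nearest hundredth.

12.90

Pre-tax equilibrium: 31 - 2Q = 6.5 + 3Q gives Q* = 4.9, P* = 21.2.
With the tax, buyers' net willingness to pay falls by 3: (31 - 3) - 2Q = 6.5 + 3Q, so Q_t = 4.3. Buyers pay P_b = 22.4; sellers receive P_s = P_b - 3 = 19.4.
Tax revenue = t x Q_t = 3 x 4.3 = 12.9.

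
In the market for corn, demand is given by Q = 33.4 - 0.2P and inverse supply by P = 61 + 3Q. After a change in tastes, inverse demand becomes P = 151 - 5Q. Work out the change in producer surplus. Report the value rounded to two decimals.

-73.50

Rewriting demand in inverse form: P = 167 - 5Q.
Initial equilibrium: Q_0 = 13.25, P_0 = 100.75; CS_0 = (1/2)(13.25)(66.25) = 438.9062, PS_0 = (1/2)(13.25)(39.75) = 263.3438.
New equilibrium: 151 - 5Q = 61 + 3Q gives Q_1 = 11.25, P_1 = 94.75; CS_1 = 316.4062, PS_1 = 189.8438.
Change in producer surplus = 189.8438 - 263.3438 = -73.5.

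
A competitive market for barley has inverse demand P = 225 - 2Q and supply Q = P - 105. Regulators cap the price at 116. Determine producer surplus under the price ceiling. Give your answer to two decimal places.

Rewriting supply in inverse form: P = 105 + Q.
Without the control, 225 - 2Q = 105 + Q so Q* = 40 and P* = 145.
At P = 116, sellers supply (116 - 105)/1 = 11 while buyers want more, so the quantity traded is 11 at price 116.
PS is the triangle above supply below 116: (1/2)(11)(116 - 105) = 60.5.

60.50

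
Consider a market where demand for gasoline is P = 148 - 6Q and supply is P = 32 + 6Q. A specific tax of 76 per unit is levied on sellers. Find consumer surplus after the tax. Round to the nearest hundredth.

33.33

Pre-tax equilibrium: 148 - 6Q = 32 + 6Q gives Q* = 9.6667, P* = 90.
With the tax, sellers need 76 more per unit: 148 - 6Q = 32 + 6Q + 76, so Q_t = 3.3333. Buyers pay P_b = 128; sellers receive P_s = P_b - 76 = 52.
Consumer surplus is the triangle under demand above P_b: (1/2)(3.3333)(148 - 128) = 33.3333.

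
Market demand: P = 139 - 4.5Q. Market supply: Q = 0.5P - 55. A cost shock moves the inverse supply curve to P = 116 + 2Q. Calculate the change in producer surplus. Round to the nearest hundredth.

Rewriting supply in inverse form: P = 110 + 2Q.
Initial equilibrium: Q_0 = 4.4615, P_0 = 118.9231; CS_0 = (1/2)(4.4615)(20.0769) = 44.787, PS_0 = (1/2)(4.4615)(8.9231) = 19.9053.
New equilibrium: 139 - 4.5Q = 116 + 2Q gives Q_1 = 3.5385, P_1 = 123.0769; CS_1 = 28.1716, PS_1 = 12.5207.
Change in producer surplus = 12.5207 - 19.9053 = -7.3846.

-7.38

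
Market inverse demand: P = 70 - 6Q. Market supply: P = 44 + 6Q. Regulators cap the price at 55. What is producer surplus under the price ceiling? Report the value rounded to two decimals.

Without the control, 70 - 6Q = 44 + 6Q so Q* = 2.1667 and P* = 57.
At the ceiling price 55, quantity supplied is (55 - 44)/6 = 1.8333; supply is the short side, so Q = 1.8333 trades at P = 55.
PS is the triangle above supply below 55: (1/2)(1.8333)(55 - 44) = 10.0833.

10.08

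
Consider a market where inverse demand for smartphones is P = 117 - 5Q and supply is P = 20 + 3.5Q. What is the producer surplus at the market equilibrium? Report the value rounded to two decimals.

Set 117 - 5Q = 20 + 3.5Q, which gives 97 = 8.5Q, so Q* = 11.4118 and P* = 117 - 5(11.4118) = 59.9412.
Producer surplus is the triangle above supply below P*: (1/2)(11.4118)(59.9412 - 20) = (1/2)(11.4118)(39.9412) = 227.8997.

227.90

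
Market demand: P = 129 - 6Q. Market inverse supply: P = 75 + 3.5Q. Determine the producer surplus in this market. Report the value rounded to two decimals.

Set 129 - 6Q = 75 + 3.5Q, which gives 54 = 9.5Q, so Q* = 5.6842 and P* = 129 - 6(5.6842) = 94.8947.
Producer surplus is the triangle above supply below P*: (1/2)(5.6842)(94.8947 - 75) = (1/2)(5.6842)(19.8947) = 56.5429.

56.54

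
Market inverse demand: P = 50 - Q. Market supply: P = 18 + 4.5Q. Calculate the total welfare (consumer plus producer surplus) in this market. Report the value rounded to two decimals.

Equilibrium: 50 - Q = 18 + 4.5Q, so Q* = 5.8182 and P* = 44.1818.
CS = (1/2)(5.8182)(5.8182) = 16.9256 and PS = (1/2)(5.8182)(26.1818) = 76.1653, so total surplus = 93.0909.

93.09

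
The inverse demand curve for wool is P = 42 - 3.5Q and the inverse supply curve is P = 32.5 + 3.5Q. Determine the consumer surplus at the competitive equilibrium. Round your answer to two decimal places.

Set 42 - 3.5Q = 32.5 + 3.5Q, which gives 9.5 = 7Q, so Q* = 1.3571 and P* = 42 - 3.5(1.3571) = 37.25.
Consumer surplus is the triangle under demand above P*: (1/2)(1.3571)(42 - 37.25) = (1/2)(1.3571)(4.75) = 3.2232.

3.22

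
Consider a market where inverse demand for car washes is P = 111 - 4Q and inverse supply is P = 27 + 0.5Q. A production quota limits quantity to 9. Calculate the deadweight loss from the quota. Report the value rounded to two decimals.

Without the quota, 111 - 4Q = 27 + 0.5Q gives Q* = 18.6667.
At Q = 9 the demand price is 111 - 4(9) = 75 and the supply price is 27 + 0.5(9) = 31.5.
DWL = (1/2)(gap between curves at 9) x (Q* - 9) = (1/2)(43.5)(9.6667) = 210.25.

210.25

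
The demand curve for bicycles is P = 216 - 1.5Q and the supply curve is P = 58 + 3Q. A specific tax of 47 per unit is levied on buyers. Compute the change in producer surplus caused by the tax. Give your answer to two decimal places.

-936.52

Pre-tax equilibrium: 216 - 1.5Q = 58 + 3Q gives Q* = 35.1111, P* = 163.3333.
A tax on buyers shifts demand down by 47: (216 - 47) - 1.5Q = 58 + 3Q, so Q_t = 24.6667. Buyers pay P_b = 179; sellers receive P_s = P_b - 47 = 132.
Producers lose the trapezoid between P_s and P* out to Q_t plus the triangle from Q_t to Q*: change in PS = 912.6667 - 1849.1852 = -936.5185.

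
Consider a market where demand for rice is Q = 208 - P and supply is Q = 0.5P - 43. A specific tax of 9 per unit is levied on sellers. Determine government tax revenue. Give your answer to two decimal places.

Rewriting demand in inverse form: P = 208 - Q.
Rewriting supply in inverse form: P = 86 + 2Q.
Without the tax, 208 - Q = 86 + 2Q so Q* = 40.6667 and P* = 167.3333.
A tax on sellers shifts supply up by 9: 208 - Q = 86 + 2Q + 9, so Q_t = 37.6667. Buyers pay P_b = 170.3333; sellers receive P_s = P_b - 9 = 161.3333.
Revenue is the tax times quantity traded: 9 x 37.6667 = 339.

339.00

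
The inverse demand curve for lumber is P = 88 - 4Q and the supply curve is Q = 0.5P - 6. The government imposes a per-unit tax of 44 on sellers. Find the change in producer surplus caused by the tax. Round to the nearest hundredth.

Rewriting supply in inverse form: P = 12 + 2Q.
Pre-tax equilibrium: 88 - 4Q = 12 + 2Q gives Q* = 12.6667, P* = 37.3333.
With the tax, sellers need 44 more per unit: 88 - 4Q = 12 + 2Q + 44, so Q_t = 5.3333. Buyers pay P_b = 66.6667; sellers receive P_s = P_b - 44 = 22.6667.
Producers lose the trapezoid between P_s and P* out to Q_t plus the triangle from Q_t to Q*: change in PS = 28.4444 - 160.4444 = -132.

-132.00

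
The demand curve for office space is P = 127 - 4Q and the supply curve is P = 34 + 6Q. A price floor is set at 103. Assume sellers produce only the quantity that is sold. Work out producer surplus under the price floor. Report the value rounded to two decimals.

Free-market equilibrium: 127 - 4Q = 34 + 6Q gives Q* = 9.3, P* = 89.8.
At the floor price 103, quantity demanded is (127 - 103)/4 = 6; demand is the short side, so Q = 6 trades at P = 103.
The supply price at Q = 6 is 70. PS is the trapezoid between 103 and supply over [0, 6]: (1/2)[(103 - 34) + (103 - 70)](6) = 306.

306.00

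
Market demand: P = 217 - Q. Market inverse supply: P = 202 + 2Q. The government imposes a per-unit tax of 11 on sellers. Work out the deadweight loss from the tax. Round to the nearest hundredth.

20.17

Pre-tax equilibrium: 217 - Q = 202 + 2Q gives Q* = 5, P* = 212.
A tax on sellers shifts supply up by 11: 217 - Q = 202 + 2Q + 11, so Q_t = 1.3333. Buyers pay P_b = 215.6667; sellers receive P_s = P_b - 11 = 204.6667.
The welfare triangle lost has base Q* - Q_t = 3.6667 and height t = 11, so DWL = (1/2)(3.6667)(11) = 20.1667.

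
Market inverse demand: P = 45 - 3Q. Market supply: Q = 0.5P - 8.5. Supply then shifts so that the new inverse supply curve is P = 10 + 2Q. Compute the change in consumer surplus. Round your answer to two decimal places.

26.46

Rewriting supply in inverse form: P = 17 + 2Q.
Initial equilibrium: Q_0 = 5.6, P_0 = 28.2; CS_0 = (1/2)(5.6)(16.8) = 47.04, PS_0 = (1/2)(5.6)(11.2) = 31.36.
New equilibrium: 45 - 3Q = 10 + 2Q gives Q_1 = 7, P_1 = 24; CS_1 = 73.5, PS_1 = 49.
Change in consumer surplus = 73.5 - 47.04 = 26.46.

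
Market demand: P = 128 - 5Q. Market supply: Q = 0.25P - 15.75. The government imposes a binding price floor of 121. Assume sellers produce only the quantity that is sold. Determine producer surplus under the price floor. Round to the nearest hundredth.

Rewriting supply in inverse form: P = 63 + 4Q.
Without the control, 128 - 5Q = 63 + 4Q so Q* = 7.2222 and P* = 91.8889.
At P = 121, buyers demand (128 - 121)/5 = 1.4 while sellers would supply more, so the quantity traded is 1.4 at price 121.
The supply price at Q = 1.4 is 68.6. PS is the trapezoid between 121 and supply over [0, 1.4]: (1/2)[(121 - 63) + (121 - 68.6)](1.4) = 77.28.

77.28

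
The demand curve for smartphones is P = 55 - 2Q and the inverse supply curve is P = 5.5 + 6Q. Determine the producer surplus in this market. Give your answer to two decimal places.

114.86

Set 55 - 2Q = 5.5 + 6Q, which gives 49.5 = 8Q, so Q* = 6.1875 and P* = 55 - 2(6.1875) = 42.625.
The supply curve's price intercept is 5.5, so PS = (1/2)(Q*)(P* - 5.5) = (1/2)(6.1875)(37.125) = 114.8555.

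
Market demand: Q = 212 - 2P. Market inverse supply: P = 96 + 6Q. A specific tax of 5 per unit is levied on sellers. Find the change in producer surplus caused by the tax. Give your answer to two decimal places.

Rewriting demand in inverse form: P = 106 - 0.5Q.
Pre-tax equilibrium: 106 - 0.5Q = 96 + 6Q gives Q* = 1.5385, P* = 105.2308.
A tax on sellers shifts supply up by 5: 106 - 0.5Q = 96 + 6Q + 5, so Q_t = 0.7692. Buyers pay P_b = 105.6154; sellers receive P_s = P_b - 5 = 100.6154.
PS falls from (1/2)(1.5385)(9.2308) = 7.1006 to (1/2)(0.7692)(4.6154) = 1.7751, a change of -5.3254.

-5.33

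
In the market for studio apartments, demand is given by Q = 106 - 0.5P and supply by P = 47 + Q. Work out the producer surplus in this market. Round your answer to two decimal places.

1512.50

Rewriting demand in inverse form: P = 212 - 2Q.
Setting demand equal to supply, 165 = 3Q, so Q* = 55 and P* = 102.
Producer surplus is the triangle above supply below P*: (1/2)(55)(102 - 47) = (1/2)(55)(55) = 1512.5.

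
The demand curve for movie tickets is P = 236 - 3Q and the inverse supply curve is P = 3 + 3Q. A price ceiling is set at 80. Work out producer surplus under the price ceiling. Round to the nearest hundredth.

988.17

Free-market equilibrium: 236 - 3Q = 3 + 3Q gives Q* = 38.8333, P* = 119.5.
At the ceiling price 80, quantity supplied is (80 - 3)/3 = 25.6667; supply is the short side, so Q = 25.6667 trades at P = 80.
PS is the triangle above supply below 80: (1/2)(25.6667)(80 - 3) = 988.1667.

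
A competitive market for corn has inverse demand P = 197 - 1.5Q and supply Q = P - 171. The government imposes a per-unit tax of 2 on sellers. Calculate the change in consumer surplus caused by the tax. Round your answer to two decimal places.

-12.00

Rewriting supply in inverse form: P = 171 + Q.
Pre-tax equilibrium: 197 - 1.5Q = 171 + Q gives Q* = 10.4, P* = 181.4.
A tax on sellers shifts supply up by 2: 197 - 1.5Q = 171 + Q + 2, so Q_t = 9.6. Buyers pay P_b = 182.6; sellers receive P_s = P_b - 2 = 180.6.
CS falls from (1/2)(10.4)(15.6) = 81.12 to (1/2)(9.6)(14.4) = 69.12, a change of -12.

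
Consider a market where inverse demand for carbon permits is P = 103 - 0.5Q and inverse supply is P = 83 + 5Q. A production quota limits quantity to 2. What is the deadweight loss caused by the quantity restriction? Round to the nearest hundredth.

Without the quota, 103 - 0.5Q = 83 + 5Q gives Q* = 3.6364.
At Q = 2 the demand price is 103 - 0.5(2) = 102 and the supply price is 83 + 5(2) = 93.
Deadweight loss is the triangle between the curves from 2 to 3.6364: (1/2)(102 - 93)(3.6364 - 2) = 7.3636.

7.36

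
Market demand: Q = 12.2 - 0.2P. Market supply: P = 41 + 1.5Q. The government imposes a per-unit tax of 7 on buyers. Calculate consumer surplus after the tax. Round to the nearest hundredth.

10.00

Rewriting demand in inverse form: P = 61 - 5Q.
Without the tax, 61 - 5Q = 41 + 1.5Q so Q* = 3.0769 and P* = 45.6154.
With the tax, buyers' net willingness to pay falls by 7: (61 - 7) - 5Q = 41 + 1.5Q, so Q_t = 2. Buyers pay P_b = 51; sellers receive P_s = P_b - 7 = 44.
Consumer surplus is the triangle under demand above P_b: (1/2)(2)(61 - 51) = 10.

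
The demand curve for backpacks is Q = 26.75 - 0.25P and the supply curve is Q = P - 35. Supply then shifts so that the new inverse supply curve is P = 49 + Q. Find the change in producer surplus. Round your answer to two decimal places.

Rewriting demand in inverse form: P = 107 - 4Q.
Rewriting supply in inverse form: P = 35 + Q.
Initial equilibrium: Q_0 = 14.4, P_0 = 49.4; CS_0 = (1/2)(14.4)(57.6) = 414.72, PS_0 = (1/2)(14.4)(14.4) = 103.68.
New equilibrium: 107 - 4Q = 49 + Q gives Q_1 = 11.6, P_1 = 60.6; CS_1 = 269.12, PS_1 = 67.28.
Change in producer surplus = 67.28 - 103.68 = -36.4.

-36.40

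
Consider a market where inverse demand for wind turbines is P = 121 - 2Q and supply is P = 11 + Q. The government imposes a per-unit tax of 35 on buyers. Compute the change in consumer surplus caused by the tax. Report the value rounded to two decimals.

Pre-tax equilibrium: 121 - 2Q = 11 + Q gives Q* = 36.6667, P* = 47.6667.
A tax on buyers shifts demand down by 35: (121 - 35) - 2Q = 11 + Q, so Q_t = 25. Buyers pay P_b = 71; sellers receive P_s = P_b - 35 = 36.
Consumers lose the trapezoid between P* and P_b out to Q_t plus the triangle from Q_t to Q*: change in CS = 625 - 1344.4444 = -719.4444.

-719.44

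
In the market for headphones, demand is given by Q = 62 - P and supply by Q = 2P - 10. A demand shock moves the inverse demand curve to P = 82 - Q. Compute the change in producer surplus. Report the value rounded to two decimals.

297.78

Rewriting demand in inverse form: P = 62 - Q.
Rewriting supply in inverse form: P = 5 + 0.5Q.
Initial equilibrium: Q_0 = 38, P_0 = 24; CS_0 = (1/2)(38)(38) = 722, PS_0 = (1/2)(38)(19) = 361.
New equilibrium: 82 - Q = 5 + 0.5Q gives Q_1 = 51.3333, P_1 = 30.6667; CS_1 = 1317.5556, PS_1 = 658.7778.
Change in producer surplus = 658.7778 - 361 = 297.7778.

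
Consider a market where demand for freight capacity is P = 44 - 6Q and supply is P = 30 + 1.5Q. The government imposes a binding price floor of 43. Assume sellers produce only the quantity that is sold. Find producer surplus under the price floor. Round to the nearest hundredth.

2.15

Free-market equilibrium: 44 - 6Q = 30 + 1.5Q gives Q* = 1.8667, P* = 32.8.
At the floor price 43, quantity demanded is (44 - 43)/6 = 0.1667; demand is the short side, so Q = 0.1667 trades at P = 43.
The supply price at Q = 0.1667 is 30.25. PS is the trapezoid between 43 and supply over [0, 0.1667]: (1/2)[(43 - 30) + (43 - 30.25)](0.1667) = 2.1458.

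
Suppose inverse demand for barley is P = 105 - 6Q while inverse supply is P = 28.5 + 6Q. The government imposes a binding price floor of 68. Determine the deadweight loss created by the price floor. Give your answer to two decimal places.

0.26

Without the control, 105 - 6Q = 28.5 + 6Q so Q* = 6.375 and P* = 66.75.
At P = 68, buyers demand (105 - 68)/6 = 6.1667 while sellers would supply more, so the quantity traded is 6.1667 at price 68.
The lost-trades triangle has base Q* - 6.1667 = 0.2083 and height equal to the gap between the curves at Q = 6.1667, which is 68 - 65.5 = 2.5. DWL = (1/2)(0.2083)(2.5) = 0.2604.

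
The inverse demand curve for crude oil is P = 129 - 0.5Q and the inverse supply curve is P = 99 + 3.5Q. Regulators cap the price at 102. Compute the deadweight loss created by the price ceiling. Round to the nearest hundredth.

Without the control, 129 - 0.5Q = 99 + 3.5Q so Q* = 7.5 and P* = 125.25.
At the ceiling price 102, quantity supplied is (102 - 99)/3.5 = 0.8571; supply is the short side, so Q = 0.8571 trades at P = 102.
At Q = 0.8571 the demand price is 128.5714 and the supply price is 102. Deadweight loss is the triangle between the curves from 0.8571 to 7.5: (1/2)(128.5714 - 102)(7.5 - 0.8571) = 88.2551.

88.26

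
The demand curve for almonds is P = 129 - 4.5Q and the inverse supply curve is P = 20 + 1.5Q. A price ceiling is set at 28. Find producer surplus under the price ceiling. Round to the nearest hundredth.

21.33

Free-market equilibrium: 129 - 4.5Q = 20 + 1.5Q gives Q* = 18.1667, P* = 47.25.
At P = 28, sellers supply (28 - 20)/1.5 = 5.3333 while buyers want more, so the quantity traded is 5.3333 at price 28.
PS is the triangle above supply below 28: (1/2)(5.3333)(28 - 20) = 21.3333.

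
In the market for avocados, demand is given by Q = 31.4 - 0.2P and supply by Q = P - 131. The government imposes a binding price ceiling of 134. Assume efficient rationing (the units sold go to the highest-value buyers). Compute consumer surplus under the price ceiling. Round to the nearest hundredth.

46.50

Rewriting demand in inverse form: P = 157 - 5Q.
Rewriting supply in inverse form: P = 131 + Q.
Without the control, 157 - 5Q = 131 + Q so Q* = 4.3333 and P* = 135.3333.
At P = 134, sellers supply (134 - 131)/1 = 3 while buyers want more, so the quantity traded is 3 at price 134.
The demand price at Q = 3 is 142. CS is the trapezoid between demand and 134 over [0, 3]: (1/2)[(157 - 134) + (142 - 134)](3) = 46.5.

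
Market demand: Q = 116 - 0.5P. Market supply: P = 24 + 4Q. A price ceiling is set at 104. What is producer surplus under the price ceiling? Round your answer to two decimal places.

800.00

Rewriting demand in inverse form: P = 232 - 2Q.
Without the control, 232 - 2Q = 24 + 4Q so Q* = 34.6667 and P* = 162.6667.
At P = 104, sellers supply (104 - 24)/4 = 20 while buyers want more, so the quantity traded is 20 at price 104.
PS is the triangle above supply below 104: (1/2)(20)(104 - 24) = 800.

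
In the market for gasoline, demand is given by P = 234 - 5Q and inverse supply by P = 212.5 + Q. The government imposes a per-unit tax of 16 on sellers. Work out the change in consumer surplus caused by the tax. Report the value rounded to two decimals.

-30.00

Pre-tax equilibrium: 234 - 5Q = 212.5 + Q gives Q* = 3.5833, P* = 216.0833.
With the tax, sellers need 16 more per unit: 234 - 5Q = 212.5 + Q + 16, so Q_t = 0.9167. Buyers pay P_b = 229.4167; sellers receive P_s = P_b - 16 = 213.4167.
Consumers lose the trapezoid between P* and P_b out to Q_t plus the triangle from Q_t to Q*: change in CS = 2.1007 - 32.1007 = -30.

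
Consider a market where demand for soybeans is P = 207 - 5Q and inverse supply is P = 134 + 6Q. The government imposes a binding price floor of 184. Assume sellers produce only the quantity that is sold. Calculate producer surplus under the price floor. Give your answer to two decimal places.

166.52

Free-market equilibrium: 207 - 5Q = 134 + 6Q gives Q* = 6.6364, P* = 173.8182.
At P = 184, buyers demand (207 - 184)/5 = 4.6 while sellers would supply more, so the quantity traded is 4.6 at price 184.
The supply price at Q = 4.6 is 161.6. PS is the trapezoid between 184 and supply over [0, 4.6]: (1/2)[(184 - 134) + (184 - 161.6)](4.6) = 166.52.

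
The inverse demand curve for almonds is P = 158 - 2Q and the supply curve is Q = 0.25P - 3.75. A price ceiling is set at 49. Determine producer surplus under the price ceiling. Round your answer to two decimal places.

144.50

Rewriting supply in inverse form: P = 15 + 4Q.
Free-market equilibrium: 158 - 2Q = 15 + 4Q gives Q* = 23.8333, P* = 110.3333.
At P = 49, sellers supply (49 - 15)/4 = 8.5 while buyers want more, so the quantity traded is 8.5 at price 49.
PS is the triangle above supply below 49: (1/2)(8.5)(49 - 15) = 144.5.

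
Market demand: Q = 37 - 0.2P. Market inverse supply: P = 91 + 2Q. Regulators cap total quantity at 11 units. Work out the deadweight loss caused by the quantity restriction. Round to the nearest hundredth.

Rewriting demand in inverse form: P = 185 - 5Q.
Unrestricted equilibrium: Q* = (185 - 91)/(5 + 2) = 13.4286.
At Q = 11 the demand price is 185 - 5(11) = 130 and the supply price is 91 + 2(11) = 113.
Deadweight loss is the triangle between the curves from 11 to 13.4286: (1/2)(130 - 113)(13.4286 - 11) = 20.6429.

20.64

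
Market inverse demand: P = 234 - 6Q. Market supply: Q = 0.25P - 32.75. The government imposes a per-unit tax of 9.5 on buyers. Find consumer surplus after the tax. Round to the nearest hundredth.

262.27

Rewriting supply in inverse form: P = 131 + 4Q.
Without the tax, 234 - 6Q = 131 + 4Q so Q* = 10.3 and P* = 172.2.
A tax on buyers shifts demand down by 9.5: (234 - 9.5) - 6Q = 131 + 4Q, so Q_t = 9.35. Buyers pay P_b = 177.9; sellers receive P_s = P_b - 9.5 = 168.4.
Consumer surplus is the triangle under demand above P_b: (1/2)(9.35)(234 - 177.9) = 262.2675.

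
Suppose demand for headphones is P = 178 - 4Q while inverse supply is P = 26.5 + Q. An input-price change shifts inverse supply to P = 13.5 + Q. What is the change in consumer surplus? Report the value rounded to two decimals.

Initial equilibrium: Q_0 = 30.3, P_0 = 56.8; CS_0 = (1/2)(30.3)(121.2) = 1836.18, PS_0 = (1/2)(30.3)(30.3) = 459.045.
New equilibrium: 178 - 4Q = 13.5 + Q gives Q_1 = 32.9, P_1 = 46.4; CS_1 = 2164.82, PS_1 = 541.205.
Change in consumer surplus = 2164.82 - 1836.18 = 328.64.

328.64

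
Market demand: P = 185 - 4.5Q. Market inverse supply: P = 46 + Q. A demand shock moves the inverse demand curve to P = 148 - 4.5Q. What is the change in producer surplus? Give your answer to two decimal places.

-147.39

Initial equilibrium: Q_0 = 25.2727, P_0 = 71.2727; CS_0 = (1/2)(25.2727)(113.7273) = 1437.0992, PS_0 = (1/2)(25.2727)(25.2727) = 319.3554.
New equilibrium: 148 - 4.5Q = 46 + Q gives Q_1 = 18.5455, P_1 = 64.5455; CS_1 = 773.8512, PS_1 = 171.9669.
Change in producer surplus = 171.9669 - 319.3554 = -147.3884.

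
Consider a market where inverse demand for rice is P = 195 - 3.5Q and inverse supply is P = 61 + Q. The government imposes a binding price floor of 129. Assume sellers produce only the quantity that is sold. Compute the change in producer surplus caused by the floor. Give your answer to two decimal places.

661.13

Without the control, 195 - 3.5Q = 61 + Q so Q* = 29.7778 and P* = 90.7778.
At the floor price 129, quantity demanded is (195 - 129)/3.5 = 18.8571; demand is the short side, so Q = 18.8571 trades at P = 129.
PS goes from (1/2)(29.7778)(29.7778) = 443.358 to 1104.4898 (computed as (129 - 61)(18.8571) - (1/2)(1)(18.8571)^2), a change of 661.1318.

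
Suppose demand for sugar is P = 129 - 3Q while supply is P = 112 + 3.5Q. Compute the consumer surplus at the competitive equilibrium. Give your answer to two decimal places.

Set 129 - 3Q = 112 + 3.5Q, which gives 17 = 6.5Q, so Q* = 2.6154 and P* = 129 - 3(2.6154) = 121.1538.
The demand choke price is 129, so CS = (1/2)(Q*)(129 - P*) = (1/2)(2.6154)(7.8462) = 10.2604.

10.26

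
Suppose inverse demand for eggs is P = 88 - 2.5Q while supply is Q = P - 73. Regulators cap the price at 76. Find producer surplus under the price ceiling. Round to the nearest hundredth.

4.50

Rewriting supply in inverse form: P = 73 + Q.
Free-market equilibrium: 88 - 2.5Q = 73 + Q gives Q* = 4.2857, P* = 77.2857.
At P = 76, sellers supply (76 - 73)/1 = 3 while buyers want more, so the quantity traded is 3 at price 76.
PS is the triangle above supply below 76: (1/2)(3)(76 - 73) = 4.5.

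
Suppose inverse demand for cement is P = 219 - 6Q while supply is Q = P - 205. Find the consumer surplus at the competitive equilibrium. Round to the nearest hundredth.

Rewriting supply in inverse form: P = 205 + Q.
Equilibrium: 219 - 6Q = 205 + Q, so Q* = 2 and P* = 207.
CS is the area between the demand curve and P* from 0 to Q*: (1/2)(2)(12) = 12.

12.00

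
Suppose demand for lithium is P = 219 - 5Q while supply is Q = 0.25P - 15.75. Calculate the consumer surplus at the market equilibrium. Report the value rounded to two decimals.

751.11

Rewriting supply in inverse form: P = 63 + 4Q.
Setting demand equal to supply, 156 = 9Q, so Q* = 17.3333 and P* = 132.3333.
Consumer surplus is the triangle under demand above P*: (1/2)(17.3333)(219 - 132.3333) = (1/2)(17.3333)(86.6667) = 751.1111.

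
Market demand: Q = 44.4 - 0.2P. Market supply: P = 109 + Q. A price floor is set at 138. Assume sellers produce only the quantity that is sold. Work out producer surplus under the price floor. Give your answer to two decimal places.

Rewriting demand in inverse form: P = 222 - 5Q.
Without the control, 222 - 5Q = 109 + Q so Q* = 18.8333 and P* = 127.8333.
At P = 138, buyers demand (222 - 138)/5 = 16.8 while sellers would supply more, so the quantity traded is 16.8 at price 138.
The supply price at Q = 16.8 is 125.8. PS is the trapezoid between 138 and supply over [0, 16.8]: (1/2)[(138 - 109) + (138 - 125.8)](16.8) = 346.08.

346.08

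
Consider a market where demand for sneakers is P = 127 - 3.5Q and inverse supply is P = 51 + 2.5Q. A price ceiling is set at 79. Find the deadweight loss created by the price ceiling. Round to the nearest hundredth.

6.45

Free-market equilibrium: 127 - 3.5Q = 51 + 2.5Q gives Q* = 12.6667, P* = 82.6667.
At P = 79, sellers supply (79 - 51)/2.5 = 11.2 while buyers want more, so the quantity traded is 11.2 at price 79.
The lost-trades triangle has base Q* - 11.2 = 1.4667 and height equal to the gap between the curves at Q = 11.2, which is 87.8 - 79 = 8.8. DWL = (1/2)(1.4667)(8.8) = 6.4533.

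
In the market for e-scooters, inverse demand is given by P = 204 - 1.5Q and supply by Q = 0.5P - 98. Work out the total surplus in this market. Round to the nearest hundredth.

Rewriting supply in inverse form: P = 196 + 2Q.
Set 204 - 1.5Q = 196 + 2Q, which gives 8 = 3.5Q, so Q* = 2.2857 and P* = 204 - 1.5(2.2857) = 200.5714.
Total surplus is the full triangle between the curves from 0 to Q*: (1/2)(2.2857)(204 - 196) = 9.1429.

9.14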